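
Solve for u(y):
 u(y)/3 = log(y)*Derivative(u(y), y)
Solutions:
 u(y) = C1*exp(li(y)/3)


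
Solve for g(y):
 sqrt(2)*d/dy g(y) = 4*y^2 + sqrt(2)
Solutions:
 g(y) = C1 + 2*sqrt(2)*y^3/3 + y


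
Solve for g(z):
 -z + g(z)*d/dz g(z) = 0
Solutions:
 g(z) = -sqrt(C1 + z^2)
 g(z) = sqrt(C1 + z^2)


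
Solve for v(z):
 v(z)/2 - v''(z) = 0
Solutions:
 v(z) = C1*exp(-sqrt(2)*z/2) + C2*exp(sqrt(2)*z/2)


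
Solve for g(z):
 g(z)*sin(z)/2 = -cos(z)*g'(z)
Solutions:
 g(z) = C1*sqrt(cos(z))


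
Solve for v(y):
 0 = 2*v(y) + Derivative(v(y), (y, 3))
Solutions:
 v(y) = C3*exp(-2^(1/3)*y) + (C1*sin(2^(1/3)*sqrt(3)*y/2) + C2*cos(2^(1/3)*sqrt(3)*y/2))*exp(2^(1/3)*y/2)


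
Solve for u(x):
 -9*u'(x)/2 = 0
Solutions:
 u(x) = C1


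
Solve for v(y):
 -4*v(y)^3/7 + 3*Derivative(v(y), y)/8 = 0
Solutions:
 v(y) = -sqrt(42)*sqrt(-1/(C1 + 32*y))/2
 v(y) = sqrt(42)*sqrt(-1/(C1 + 32*y))/2


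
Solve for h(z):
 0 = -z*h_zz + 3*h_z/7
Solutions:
 h(z) = C1 + C2*z^(10/7)


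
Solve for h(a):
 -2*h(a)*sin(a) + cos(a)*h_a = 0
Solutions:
 h(a) = C1/cos(a)^2


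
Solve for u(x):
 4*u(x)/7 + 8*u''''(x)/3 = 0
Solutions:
 u(x) = (C1*sin(6^(1/4)*7^(3/4)*x/14) + C2*cos(6^(1/4)*7^(3/4)*x/14))*exp(-6^(1/4)*7^(3/4)*x/14) + (C3*sin(6^(1/4)*7^(3/4)*x/14) + C4*cos(6^(1/4)*7^(3/4)*x/14))*exp(6^(1/4)*7^(3/4)*x/14)


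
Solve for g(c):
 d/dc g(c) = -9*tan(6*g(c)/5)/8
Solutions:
 g(c) = -5*asin(C1*exp(-27*c/20))/6 + 5*pi/6
 g(c) = 5*asin(C1*exp(-27*c/20))/6


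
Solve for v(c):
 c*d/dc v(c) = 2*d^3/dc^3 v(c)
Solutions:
 v(c) = C1 + Integral(C2*airyai(2^(2/3)*c/2) + C3*airybi(2^(2/3)*c/2), c)


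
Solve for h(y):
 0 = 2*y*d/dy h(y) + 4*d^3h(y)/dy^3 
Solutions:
 h(y) = C1 + Integral(C2*airyai(-2^(2/3)*y/2) + C3*airybi(-2^(2/3)*y/2), y)


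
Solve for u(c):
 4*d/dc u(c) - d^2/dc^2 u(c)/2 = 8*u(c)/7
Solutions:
 u(c) = C1*exp(4*c*(1 - sqrt(42)/7)) + C2*exp(4*c*(sqrt(42)/7 + 1))


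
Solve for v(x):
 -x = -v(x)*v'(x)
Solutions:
 v(x) = -sqrt(C1 + x^2)
 v(x) = sqrt(C1 + x^2)


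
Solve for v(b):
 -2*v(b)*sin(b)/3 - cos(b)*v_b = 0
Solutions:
 v(b) = C1*cos(b)^(2/3)


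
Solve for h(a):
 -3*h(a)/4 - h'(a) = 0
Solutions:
 h(a) = C1*exp(-3*a/4)


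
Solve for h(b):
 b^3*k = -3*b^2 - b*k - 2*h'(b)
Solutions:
 h(b) = C1 - b^4*k/8 - b^3/2 - b^2*k/4


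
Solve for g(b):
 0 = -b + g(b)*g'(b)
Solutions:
 g(b) = -sqrt(C1 + b^2)
 g(b) = sqrt(C1 + b^2)


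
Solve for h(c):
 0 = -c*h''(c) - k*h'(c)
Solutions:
 h(c) = C1 + c^(1 - re(k))*(C2*sin(log(c)*Abs(im(k))) + C3*cos(log(c)*im(k)))


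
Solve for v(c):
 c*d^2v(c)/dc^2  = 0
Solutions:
 v(c) = C1 + C2*c


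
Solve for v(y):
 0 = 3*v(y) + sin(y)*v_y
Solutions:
 v(y) = C1*(cos(y) + 1)^(3/2)/(cos(y) - 1)^(3/2)


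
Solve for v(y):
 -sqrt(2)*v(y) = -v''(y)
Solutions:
 v(y) = C1*exp(-2^(1/4)*y) + C2*exp(2^(1/4)*y)


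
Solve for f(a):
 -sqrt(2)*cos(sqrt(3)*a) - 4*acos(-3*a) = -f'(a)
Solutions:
 f(a) = C1 + 4*a*acos(-3*a) + 4*sqrt(1 - 9*a^2)/3 + sqrt(6)*sin(sqrt(3)*a)/3


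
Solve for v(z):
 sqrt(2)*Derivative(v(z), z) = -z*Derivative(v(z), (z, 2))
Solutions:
 v(z) = C1 + C2*z^(1 - sqrt(2))


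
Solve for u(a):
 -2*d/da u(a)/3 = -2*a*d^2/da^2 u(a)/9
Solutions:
 u(a) = C1 + C2*a^4


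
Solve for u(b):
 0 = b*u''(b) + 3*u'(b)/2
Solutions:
 u(b) = C1 + C2/sqrt(b)


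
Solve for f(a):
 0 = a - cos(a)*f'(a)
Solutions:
 f(a) = C1 + Integral(a/cos(a), a)


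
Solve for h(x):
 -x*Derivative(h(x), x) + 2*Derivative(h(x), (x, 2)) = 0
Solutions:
 h(x) = C1 + C2*erfi(x/2)


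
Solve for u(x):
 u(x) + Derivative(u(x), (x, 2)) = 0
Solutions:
 u(x) = C1*sin(x) + C2*cos(x)


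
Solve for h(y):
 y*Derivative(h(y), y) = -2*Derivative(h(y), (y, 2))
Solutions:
 h(y) = C1 + C2*erf(y/2)


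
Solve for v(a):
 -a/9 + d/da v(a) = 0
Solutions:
 v(a) = C1 + a^2/18


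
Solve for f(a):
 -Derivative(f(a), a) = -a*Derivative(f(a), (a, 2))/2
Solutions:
 f(a) = C1 + C2*a^3


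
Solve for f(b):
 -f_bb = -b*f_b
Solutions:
 f(b) = C1 + C2*erfi(sqrt(2)*b/2)


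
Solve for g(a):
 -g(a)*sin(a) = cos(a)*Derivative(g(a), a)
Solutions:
 g(a) = C1*cos(a)


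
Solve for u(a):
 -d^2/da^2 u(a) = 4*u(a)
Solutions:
 u(a) = C1*sin(2*a) + C2*cos(2*a)


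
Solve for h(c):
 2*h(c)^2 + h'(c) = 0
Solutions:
 h(c) = 1/(C1 + 2*c)


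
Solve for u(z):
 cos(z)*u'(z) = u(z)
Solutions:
 u(z) = C1*sqrt(sin(z) + 1)/sqrt(sin(z) - 1)


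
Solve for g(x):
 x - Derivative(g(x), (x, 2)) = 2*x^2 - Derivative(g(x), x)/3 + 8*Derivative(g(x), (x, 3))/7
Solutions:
 g(x) = C1 + C2*exp(x*(-21 + sqrt(1113))/48) + C3*exp(-x*(21 + sqrt(1113))/48) + 2*x^3 + 33*x^2/2 + 981*x/7


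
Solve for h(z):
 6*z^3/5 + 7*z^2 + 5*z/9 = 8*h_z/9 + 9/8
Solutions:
 h(z) = C1 + 27*z^4/80 + 21*z^3/8 + 5*z^2/16 - 81*z/64


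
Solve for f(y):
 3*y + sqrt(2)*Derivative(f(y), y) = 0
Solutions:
 f(y) = C1 - 3*sqrt(2)*y^2/4


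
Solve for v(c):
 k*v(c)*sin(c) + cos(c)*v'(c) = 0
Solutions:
 v(c) = C1*exp(k*log(cos(c)))


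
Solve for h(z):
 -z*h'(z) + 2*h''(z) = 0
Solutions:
 h(z) = C1 + C2*erfi(z/2)


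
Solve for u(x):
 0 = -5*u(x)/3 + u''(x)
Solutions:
 u(x) = C1*exp(-sqrt(15)*x/3) + C2*exp(sqrt(15)*x/3)


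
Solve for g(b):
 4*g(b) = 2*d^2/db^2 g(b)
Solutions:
 g(b) = C1*exp(-sqrt(2)*b) + C2*exp(sqrt(2)*b)


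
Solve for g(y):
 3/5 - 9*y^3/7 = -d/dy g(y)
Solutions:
 g(y) = C1 + 9*y^4/28 - 3*y/5


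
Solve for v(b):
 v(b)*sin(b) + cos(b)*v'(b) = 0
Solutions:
 v(b) = C1*cos(b)


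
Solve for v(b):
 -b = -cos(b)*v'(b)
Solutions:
 v(b) = C1 + Integral(b/cos(b), b)


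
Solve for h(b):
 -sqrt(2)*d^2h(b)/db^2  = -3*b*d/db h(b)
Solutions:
 h(b) = C1 + C2*erfi(2^(1/4)*sqrt(3)*b/2)


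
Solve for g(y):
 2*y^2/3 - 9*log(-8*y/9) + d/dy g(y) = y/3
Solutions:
 g(y) = C1 - 2*y^3/9 + y^2/6 + 9*y*log(-y) + 9*y*(-2*log(3) - 1 + 3*log(2))


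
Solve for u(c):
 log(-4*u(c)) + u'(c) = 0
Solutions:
 Integral(1/(log(-_y) + 2*log(2)), (_y, u(c))) = C1 - c


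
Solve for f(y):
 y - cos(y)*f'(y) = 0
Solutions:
 f(y) = C1 + Integral(y/cos(y), y)


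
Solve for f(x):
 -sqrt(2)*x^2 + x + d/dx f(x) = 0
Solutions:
 f(x) = C1 + sqrt(2)*x^3/3 - x^2/2


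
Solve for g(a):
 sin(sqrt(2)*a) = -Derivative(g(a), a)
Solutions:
 g(a) = C1 + sqrt(2)*cos(sqrt(2)*a)/2


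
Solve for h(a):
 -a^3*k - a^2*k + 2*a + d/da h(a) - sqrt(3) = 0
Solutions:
 h(a) = C1 + a^4*k/4 + a^3*k/3 - a^2 + sqrt(3)*a


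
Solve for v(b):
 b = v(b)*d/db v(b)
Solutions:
 v(b) = -sqrt(C1 + b^2)
 v(b) = sqrt(C1 + b^2)


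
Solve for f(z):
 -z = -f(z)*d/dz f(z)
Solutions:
 f(z) = -sqrt(C1 + z^2)
 f(z) = sqrt(C1 + z^2)


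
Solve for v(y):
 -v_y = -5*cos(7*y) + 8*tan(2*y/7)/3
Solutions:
 v(y) = C1 + 28*log(cos(2*y/7))/3 + 5*sin(7*y)/7


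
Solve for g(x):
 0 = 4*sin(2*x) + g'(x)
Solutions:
 g(x) = C1 + 2*cos(2*x)


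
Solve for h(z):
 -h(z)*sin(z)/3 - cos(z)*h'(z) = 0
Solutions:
 h(z) = C1*cos(z)^(1/3)


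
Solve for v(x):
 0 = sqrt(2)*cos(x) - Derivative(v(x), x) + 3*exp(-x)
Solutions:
 v(x) = C1 + sqrt(2)*sin(x) - 3*exp(-x)


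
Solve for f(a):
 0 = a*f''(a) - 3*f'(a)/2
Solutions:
 f(a) = C1 + C2*a^(5/2)


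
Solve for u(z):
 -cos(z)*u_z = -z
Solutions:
 u(z) = C1 + Integral(z/cos(z), z)


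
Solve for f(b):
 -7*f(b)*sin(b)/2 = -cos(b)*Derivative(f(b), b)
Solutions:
 f(b) = C1/cos(b)^(7/2)


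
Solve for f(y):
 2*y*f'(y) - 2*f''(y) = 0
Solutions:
 f(y) = C1 + C2*erfi(sqrt(2)*y/2)


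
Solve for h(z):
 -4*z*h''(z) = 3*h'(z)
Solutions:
 h(z) = C1 + C2*z^(1/4)


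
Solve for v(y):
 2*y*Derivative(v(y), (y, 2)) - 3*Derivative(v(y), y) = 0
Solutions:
 v(y) = C1 + C2*y^(5/2)


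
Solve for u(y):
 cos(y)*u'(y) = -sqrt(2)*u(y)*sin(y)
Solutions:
 u(y) = C1*cos(y)^(sqrt(2))


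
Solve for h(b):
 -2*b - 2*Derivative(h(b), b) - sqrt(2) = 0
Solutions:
 h(b) = C1 - b^2/2 - sqrt(2)*b/2


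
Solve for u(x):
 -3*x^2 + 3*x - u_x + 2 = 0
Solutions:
 u(x) = C1 - x^3 + 3*x^2/2 + 2*x


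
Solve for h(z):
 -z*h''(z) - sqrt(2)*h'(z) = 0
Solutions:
 h(z) = C1 + C2*z^(1 - sqrt(2))


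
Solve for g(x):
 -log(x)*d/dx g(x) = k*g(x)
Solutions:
 g(x) = C1*exp(-k*li(x))


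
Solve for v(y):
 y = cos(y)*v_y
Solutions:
 v(y) = C1 + Integral(y/cos(y), y)


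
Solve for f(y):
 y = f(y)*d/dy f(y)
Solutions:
 f(y) = -sqrt(C1 + y^2)
 f(y) = sqrt(C1 + y^2)


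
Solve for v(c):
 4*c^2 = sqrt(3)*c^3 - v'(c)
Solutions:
 v(c) = C1 + sqrt(3)*c^4/4 - 4*c^3/3


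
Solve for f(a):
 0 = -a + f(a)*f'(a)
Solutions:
 f(a) = -sqrt(C1 + a^2)
 f(a) = sqrt(C1 + a^2)


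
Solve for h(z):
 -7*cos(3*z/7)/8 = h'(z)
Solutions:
 h(z) = C1 - 49*sin(3*z/7)/24


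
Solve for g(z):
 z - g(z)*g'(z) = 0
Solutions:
 g(z) = -sqrt(C1 + z^2)
 g(z) = sqrt(C1 + z^2)


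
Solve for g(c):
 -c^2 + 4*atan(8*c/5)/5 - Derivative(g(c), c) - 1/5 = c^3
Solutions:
 g(c) = C1 - c^4/4 - c^3/3 + 4*c*atan(8*c/5)/5 - c/5 - log(64*c^2 + 25)/4


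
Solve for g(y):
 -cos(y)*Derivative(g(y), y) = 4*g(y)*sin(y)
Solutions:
 g(y) = C1*cos(y)^4


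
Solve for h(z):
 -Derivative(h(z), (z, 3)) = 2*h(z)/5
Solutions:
 h(z) = C3*exp(-2^(1/3)*5^(2/3)*z/5) + (C1*sin(2^(1/3)*sqrt(3)*5^(2/3)*z/10) + C2*cos(2^(1/3)*sqrt(3)*5^(2/3)*z/10))*exp(2^(1/3)*5^(2/3)*z/10)


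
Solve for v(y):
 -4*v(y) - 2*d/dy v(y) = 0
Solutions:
 v(y) = C1*exp(-2*y)


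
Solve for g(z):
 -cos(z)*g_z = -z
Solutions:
 g(z) = C1 + Integral(z/cos(z), z)


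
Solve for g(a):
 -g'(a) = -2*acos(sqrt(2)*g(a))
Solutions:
 Integral(1/acos(sqrt(2)*_y), (_y, g(a))) = C1 + 2*a


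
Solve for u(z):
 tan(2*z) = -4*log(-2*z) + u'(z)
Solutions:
 u(z) = C1 + 4*z*log(-z) - 4*z + 4*z*log(2) - log(cos(2*z))/2


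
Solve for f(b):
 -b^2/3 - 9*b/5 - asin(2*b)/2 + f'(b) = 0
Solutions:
 f(b) = C1 + b^3/9 + 9*b^2/10 + b*asin(2*b)/2 + sqrt(1 - 4*b^2)/4


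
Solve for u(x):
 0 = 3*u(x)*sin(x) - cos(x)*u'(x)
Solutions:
 u(x) = C1/cos(x)^3


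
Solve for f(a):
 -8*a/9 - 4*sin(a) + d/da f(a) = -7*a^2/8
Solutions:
 f(a) = C1 - 7*a^3/24 + 4*a^2/9 - 4*cos(a)


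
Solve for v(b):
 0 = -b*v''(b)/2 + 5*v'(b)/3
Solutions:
 v(b) = C1 + C2*b^(13/3)


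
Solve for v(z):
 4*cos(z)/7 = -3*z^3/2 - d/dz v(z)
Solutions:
 v(z) = C1 - 3*z^4/8 - 4*sin(z)/7


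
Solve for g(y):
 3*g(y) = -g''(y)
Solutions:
 g(y) = C1*sin(sqrt(3)*y) + C2*cos(sqrt(3)*y)


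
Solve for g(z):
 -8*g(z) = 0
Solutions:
 g(z) = 0


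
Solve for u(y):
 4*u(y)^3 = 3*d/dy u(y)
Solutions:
 u(y) = -sqrt(6)*sqrt(-1/(C1 + 4*y))/2
 u(y) = sqrt(6)*sqrt(-1/(C1 + 4*y))/2


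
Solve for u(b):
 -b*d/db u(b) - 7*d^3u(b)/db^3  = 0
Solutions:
 u(b) = C1 + Integral(C2*airyai(-7^(2/3)*b/7) + C3*airybi(-7^(2/3)*b/7), b)


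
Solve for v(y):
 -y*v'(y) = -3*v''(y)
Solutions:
 v(y) = C1 + C2*erfi(sqrt(6)*y/6)


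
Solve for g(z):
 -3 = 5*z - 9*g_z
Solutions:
 g(z) = C1 + 5*z^2/18 + z/3


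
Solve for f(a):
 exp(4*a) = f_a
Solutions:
 f(a) = C1 + exp(4*a)/4


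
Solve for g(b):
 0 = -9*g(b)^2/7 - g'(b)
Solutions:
 g(b) = 7/(C1 + 9*b)


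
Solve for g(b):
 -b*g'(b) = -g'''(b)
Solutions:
 g(b) = C1 + Integral(C2*airyai(b) + C3*airybi(b), b)


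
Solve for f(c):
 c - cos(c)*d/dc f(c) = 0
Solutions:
 f(c) = C1 + Integral(c/cos(c), c)


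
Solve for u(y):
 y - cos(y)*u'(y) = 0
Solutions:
 u(y) = C1 + Integral(y/cos(y), y)


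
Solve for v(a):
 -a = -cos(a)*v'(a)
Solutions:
 v(a) = C1 + Integral(a/cos(a), a)


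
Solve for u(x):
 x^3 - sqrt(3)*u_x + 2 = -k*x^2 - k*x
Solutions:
 u(x) = C1 + sqrt(3)*k*x^3/9 + sqrt(3)*k*x^2/6 + sqrt(3)*x^4/12 + 2*sqrt(3)*x/3


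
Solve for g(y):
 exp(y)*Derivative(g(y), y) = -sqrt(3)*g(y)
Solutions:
 g(y) = C1*exp(sqrt(3)*exp(-y))


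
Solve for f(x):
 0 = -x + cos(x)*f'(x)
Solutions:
 f(x) = C1 + Integral(x/cos(x), x)


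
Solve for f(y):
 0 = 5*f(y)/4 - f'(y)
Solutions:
 f(y) = C1*exp(5*y/4)


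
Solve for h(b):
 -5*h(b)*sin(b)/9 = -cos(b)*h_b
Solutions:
 h(b) = C1/cos(b)^(5/9)


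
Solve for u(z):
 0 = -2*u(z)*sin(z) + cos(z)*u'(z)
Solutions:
 u(z) = C1/cos(z)^2


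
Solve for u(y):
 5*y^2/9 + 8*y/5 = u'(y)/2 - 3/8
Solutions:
 u(y) = C1 + 10*y^3/27 + 8*y^2/5 + 3*y/4


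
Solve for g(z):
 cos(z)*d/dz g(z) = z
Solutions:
 g(z) = C1 + Integral(z/cos(z), z)


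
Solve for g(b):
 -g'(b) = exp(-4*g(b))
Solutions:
 g(b) = log(-I*(C1 - 4*b)^(1/4))
 g(b) = log(I*(C1 - 4*b)^(1/4))
 g(b) = log(-(C1 - 4*b)^(1/4))
 g(b) = log(C1 - 4*b)/4


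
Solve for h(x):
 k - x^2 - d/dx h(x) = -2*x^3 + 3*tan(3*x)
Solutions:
 h(x) = C1 + k*x + x^4/2 - x^3/3 + log(cos(3*x))


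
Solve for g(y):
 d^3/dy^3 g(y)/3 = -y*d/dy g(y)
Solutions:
 g(y) = C1 + Integral(C2*airyai(-3^(1/3)*y) + C3*airybi(-3^(1/3)*y), y)


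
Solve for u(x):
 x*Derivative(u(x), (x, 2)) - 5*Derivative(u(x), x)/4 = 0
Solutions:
 u(x) = C1 + C2*x^(9/4)


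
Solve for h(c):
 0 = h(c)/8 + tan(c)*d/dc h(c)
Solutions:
 h(c) = C1/sin(c)^(1/8)


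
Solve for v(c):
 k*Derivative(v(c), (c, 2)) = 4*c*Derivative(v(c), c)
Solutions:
 v(c) = C1 + C2*erf(sqrt(2)*c*sqrt(-1/k))/sqrt(-1/k)


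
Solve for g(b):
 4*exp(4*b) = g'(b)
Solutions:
 g(b) = C1 + exp(4*b)


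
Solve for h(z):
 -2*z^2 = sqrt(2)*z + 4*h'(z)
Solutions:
 h(z) = C1 - z^3/6 - sqrt(2)*z^2/8


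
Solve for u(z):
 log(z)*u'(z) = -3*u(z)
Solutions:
 u(z) = C1*exp(-3*li(z))


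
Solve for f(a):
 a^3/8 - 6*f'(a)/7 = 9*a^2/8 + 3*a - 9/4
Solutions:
 f(a) = C1 + 7*a^4/192 - 7*a^3/16 - 7*a^2/4 + 21*a/8


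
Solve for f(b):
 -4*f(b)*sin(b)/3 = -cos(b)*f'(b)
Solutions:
 f(b) = C1/cos(b)^(4/3)


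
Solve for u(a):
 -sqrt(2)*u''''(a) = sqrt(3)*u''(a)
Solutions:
 u(a) = C1 + C2*a + C3*sin(2^(3/4)*3^(1/4)*a/2) + C4*cos(2^(3/4)*3^(1/4)*a/2)


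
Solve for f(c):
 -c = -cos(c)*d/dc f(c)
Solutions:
 f(c) = C1 + Integral(c/cos(c), c)


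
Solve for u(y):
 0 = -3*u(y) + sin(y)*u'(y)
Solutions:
 u(y) = C1*(cos(y) - 1)^(3/2)/(cos(y) + 1)^(3/2)


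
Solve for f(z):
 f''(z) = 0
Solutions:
 f(z) = C1 + C2*z


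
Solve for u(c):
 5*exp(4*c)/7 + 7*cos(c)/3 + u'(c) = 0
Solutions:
 u(c) = C1 - 5*exp(4*c)/28 - 7*sin(c)/3


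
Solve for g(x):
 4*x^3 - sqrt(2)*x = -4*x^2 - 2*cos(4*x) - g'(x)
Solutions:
 g(x) = C1 - x^4 - 4*x^3/3 + sqrt(2)*x^2/2 - sin(4*x)/2


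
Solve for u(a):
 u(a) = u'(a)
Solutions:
 u(a) = C1*exp(a)


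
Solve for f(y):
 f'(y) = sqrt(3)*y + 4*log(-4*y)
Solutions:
 f(y) = C1 + sqrt(3)*y^2/2 + 4*y*log(-y) + 4*y*(-1 + 2*log(2))


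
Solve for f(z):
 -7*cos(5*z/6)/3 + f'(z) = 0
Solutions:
 f(z) = C1 + 14*sin(5*z/6)/5


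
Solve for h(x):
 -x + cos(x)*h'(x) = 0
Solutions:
 h(x) = C1 + Integral(x/cos(x), x)


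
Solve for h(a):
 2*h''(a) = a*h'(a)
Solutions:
 h(a) = C1 + C2*erfi(a/2)


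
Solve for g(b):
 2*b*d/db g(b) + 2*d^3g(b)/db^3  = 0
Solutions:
 g(b) = C1 + Integral(C2*airyai(-b) + C3*airybi(-b), b)


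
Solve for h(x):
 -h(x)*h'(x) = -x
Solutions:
 h(x) = -sqrt(C1 + x^2)
 h(x) = sqrt(C1 + x^2)


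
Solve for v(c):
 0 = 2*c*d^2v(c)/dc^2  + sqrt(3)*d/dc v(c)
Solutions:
 v(c) = C1 + C2*c^(1 - sqrt(3)/2)


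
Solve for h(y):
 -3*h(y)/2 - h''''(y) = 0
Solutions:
 h(y) = (C1*sin(6^(1/4)*y/2) + C2*cos(6^(1/4)*y/2))*exp(-6^(1/4)*y/2) + (C3*sin(6^(1/4)*y/2) + C4*cos(6^(1/4)*y/2))*exp(6^(1/4)*y/2)


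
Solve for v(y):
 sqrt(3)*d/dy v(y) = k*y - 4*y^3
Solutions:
 v(y) = C1 + sqrt(3)*k*y^2/6 - sqrt(3)*y^4/3


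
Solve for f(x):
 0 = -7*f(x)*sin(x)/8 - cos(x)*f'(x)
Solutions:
 f(x) = C1*cos(x)^(7/8)


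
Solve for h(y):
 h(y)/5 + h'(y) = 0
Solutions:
 h(y) = C1*exp(-y/5)


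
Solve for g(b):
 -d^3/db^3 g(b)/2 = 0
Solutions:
 g(b) = C1 + C2*b + C3*b^2


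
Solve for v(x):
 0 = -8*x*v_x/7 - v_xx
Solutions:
 v(x) = C1 + C2*erf(2*sqrt(7)*x/7)


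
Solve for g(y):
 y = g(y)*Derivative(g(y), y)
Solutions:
 g(y) = -sqrt(C1 + y^2)
 g(y) = sqrt(C1 + y^2)


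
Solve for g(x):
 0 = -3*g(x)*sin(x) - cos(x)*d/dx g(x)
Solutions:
 g(x) = C1*cos(x)^3


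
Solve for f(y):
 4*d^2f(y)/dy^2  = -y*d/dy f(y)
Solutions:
 f(y) = C1 + C2*erf(sqrt(2)*y/4)


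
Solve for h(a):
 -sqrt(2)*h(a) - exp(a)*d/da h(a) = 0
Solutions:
 h(a) = C1*exp(sqrt(2)*exp(-a))


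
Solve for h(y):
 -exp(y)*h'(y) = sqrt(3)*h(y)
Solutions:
 h(y) = C1*exp(sqrt(3)*exp(-y))


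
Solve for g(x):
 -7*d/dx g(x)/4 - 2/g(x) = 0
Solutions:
 g(x) = -sqrt(C1 - 112*x)/7
 g(x) = sqrt(C1 - 112*x)/7


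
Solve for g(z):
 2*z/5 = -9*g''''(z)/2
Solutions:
 g(z) = C1 + C2*z + C3*z^2 + C4*z^3 - z^5/1350


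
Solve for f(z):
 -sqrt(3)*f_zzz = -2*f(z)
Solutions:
 f(z) = C3*exp(2^(1/3)*3^(5/6)*z/3) + (C1*sin(6^(1/3)*z/2) + C2*cos(6^(1/3)*z/2))*exp(-2^(1/3)*3^(5/6)*z/6)


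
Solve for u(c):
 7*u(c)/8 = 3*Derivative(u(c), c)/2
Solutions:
 u(c) = C1*exp(7*c/12)


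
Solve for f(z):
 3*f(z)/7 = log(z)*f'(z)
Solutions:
 f(z) = C1*exp(3*li(z)/7)


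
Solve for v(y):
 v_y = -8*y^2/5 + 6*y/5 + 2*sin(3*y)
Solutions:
 v(y) = C1 - 8*y^3/15 + 3*y^2/5 - 2*cos(3*y)/3


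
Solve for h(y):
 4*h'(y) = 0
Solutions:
 h(y) = C1


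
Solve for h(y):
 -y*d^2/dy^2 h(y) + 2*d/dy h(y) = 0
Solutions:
 h(y) = C1 + C2*y^3


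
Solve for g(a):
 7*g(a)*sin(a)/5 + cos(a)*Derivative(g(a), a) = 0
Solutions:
 g(a) = C1*cos(a)^(7/5)


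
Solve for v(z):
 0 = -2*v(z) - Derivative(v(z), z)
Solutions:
 v(z) = C1*exp(-2*z)


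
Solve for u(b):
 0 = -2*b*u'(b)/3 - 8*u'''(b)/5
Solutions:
 u(b) = C1 + Integral(C2*airyai(-90^(1/3)*b/6) + C3*airybi(-90^(1/3)*b/6), b)


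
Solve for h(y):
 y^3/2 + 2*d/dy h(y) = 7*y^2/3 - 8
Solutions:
 h(y) = C1 - y^4/16 + 7*y^3/18 - 4*y


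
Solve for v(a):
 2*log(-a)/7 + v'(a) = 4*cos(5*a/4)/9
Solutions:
 v(a) = C1 - 2*a*log(-a)/7 + 2*a/7 + 16*sin(5*a/4)/45


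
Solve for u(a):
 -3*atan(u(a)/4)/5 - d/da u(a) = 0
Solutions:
 Integral(1/atan(_y/4), (_y, u(a))) = C1 - 3*a/5


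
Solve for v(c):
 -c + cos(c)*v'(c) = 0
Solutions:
 v(c) = C1 + Integral(c/cos(c), c)


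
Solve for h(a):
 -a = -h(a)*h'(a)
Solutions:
 h(a) = -sqrt(C1 + a^2)
 h(a) = sqrt(C1 + a^2)


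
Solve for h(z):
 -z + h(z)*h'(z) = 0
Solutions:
 h(z) = -sqrt(C1 + z^2)
 h(z) = sqrt(C1 + z^2)


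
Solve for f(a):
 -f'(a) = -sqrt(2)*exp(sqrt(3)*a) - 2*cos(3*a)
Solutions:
 f(a) = C1 + sqrt(6)*exp(sqrt(3)*a)/3 + 2*sin(3*a)/3


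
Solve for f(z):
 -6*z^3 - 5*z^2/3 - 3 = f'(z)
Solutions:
 f(z) = C1 - 3*z^4/2 - 5*z^3/9 - 3*z


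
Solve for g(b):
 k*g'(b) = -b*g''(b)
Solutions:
 g(b) = C1 + b^(1 - re(k))*(C2*sin(log(b)*Abs(im(k))) + C3*cos(log(b)*im(k)))


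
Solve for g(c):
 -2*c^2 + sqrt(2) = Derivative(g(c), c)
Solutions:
 g(c) = C1 - 2*c^3/3 + sqrt(2)*c


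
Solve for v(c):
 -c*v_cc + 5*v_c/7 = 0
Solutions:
 v(c) = C1 + C2*c^(12/7)


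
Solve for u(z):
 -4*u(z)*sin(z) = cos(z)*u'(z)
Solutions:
 u(z) = C1*cos(z)^4


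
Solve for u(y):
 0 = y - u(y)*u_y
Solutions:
 u(y) = -sqrt(C1 + y^2)
 u(y) = sqrt(C1 + y^2)


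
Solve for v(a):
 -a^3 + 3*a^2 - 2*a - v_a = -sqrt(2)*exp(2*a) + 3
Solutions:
 v(a) = C1 - a^4/4 + a^3 - a^2 - 3*a + sqrt(2)*exp(2*a)/2


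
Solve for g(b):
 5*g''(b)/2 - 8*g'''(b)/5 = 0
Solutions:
 g(b) = C1 + C2*b + C3*exp(25*b/16)


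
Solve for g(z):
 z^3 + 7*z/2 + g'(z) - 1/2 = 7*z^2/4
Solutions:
 g(z) = C1 - z^4/4 + 7*z^3/12 - 7*z^2/4 + z/2


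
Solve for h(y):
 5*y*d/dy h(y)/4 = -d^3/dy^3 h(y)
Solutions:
 h(y) = C1 + Integral(C2*airyai(-10^(1/3)*y/2) + C3*airybi(-10^(1/3)*y/2), y)


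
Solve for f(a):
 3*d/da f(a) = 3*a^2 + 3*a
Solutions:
 f(a) = C1 + a^3/3 + a^2/2


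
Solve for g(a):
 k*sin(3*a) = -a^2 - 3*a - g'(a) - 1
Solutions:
 g(a) = C1 - a^3/3 - 3*a^2/2 - a + k*cos(3*a)/3


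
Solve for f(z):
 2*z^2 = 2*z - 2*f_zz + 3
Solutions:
 f(z) = C1 + C2*z - z^4/12 + z^3/6 + 3*z^2/4


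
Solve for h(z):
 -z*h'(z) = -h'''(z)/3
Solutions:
 h(z) = C1 + Integral(C2*airyai(3^(1/3)*z) + C3*airybi(3^(1/3)*z), z)


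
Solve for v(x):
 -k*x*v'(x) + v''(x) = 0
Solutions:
 v(x) = Piecewise((-sqrt(2)*sqrt(pi)*C1*erf(sqrt(2)*x*sqrt(-k)/2)/(2*sqrt(-k)) - C2, (k > 0) | (k < 0)), (-C1*x - C2, True))


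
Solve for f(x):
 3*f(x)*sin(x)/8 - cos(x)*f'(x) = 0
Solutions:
 f(x) = C1/cos(x)^(3/8)


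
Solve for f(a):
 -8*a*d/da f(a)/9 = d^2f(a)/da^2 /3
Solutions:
 f(a) = C1 + C2*erf(2*sqrt(3)*a/3)


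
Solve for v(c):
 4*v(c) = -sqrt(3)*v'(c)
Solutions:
 v(c) = C1*exp(-4*sqrt(3)*c/3)


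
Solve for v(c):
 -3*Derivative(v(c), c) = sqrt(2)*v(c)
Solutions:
 v(c) = C1*exp(-sqrt(2)*c/3)


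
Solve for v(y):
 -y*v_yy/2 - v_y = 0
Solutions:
 v(y) = C1 + C2/y


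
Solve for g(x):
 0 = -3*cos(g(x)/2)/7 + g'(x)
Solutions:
 -3*x/7 - log(sin(g(x)/2) - 1) + log(sin(g(x)/2) + 1) = C1


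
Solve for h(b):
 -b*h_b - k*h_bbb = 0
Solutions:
 h(b) = C1 + Integral(C2*airyai(b*(-1/k)^(1/3)) + C3*airybi(b*(-1/k)^(1/3)), b)


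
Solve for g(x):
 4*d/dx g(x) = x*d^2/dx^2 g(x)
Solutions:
 g(x) = C1 + C2*x^5


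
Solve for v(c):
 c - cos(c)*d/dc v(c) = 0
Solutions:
 v(c) = C1 + Integral(c/cos(c), c)


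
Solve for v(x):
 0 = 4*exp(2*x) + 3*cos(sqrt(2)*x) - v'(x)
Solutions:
 v(x) = C1 + 2*exp(2*x) + 3*sqrt(2)*sin(sqrt(2)*x)/2


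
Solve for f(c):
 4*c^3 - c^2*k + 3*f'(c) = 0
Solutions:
 f(c) = C1 - c^4/3 + c^3*k/9


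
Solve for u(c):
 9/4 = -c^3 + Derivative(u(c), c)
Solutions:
 u(c) = C1 + c^4/4 + 9*c/4


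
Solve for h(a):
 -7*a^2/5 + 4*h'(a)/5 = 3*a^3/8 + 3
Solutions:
 h(a) = C1 + 15*a^4/128 + 7*a^3/12 + 15*a/4


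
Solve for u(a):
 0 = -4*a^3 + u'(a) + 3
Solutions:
 u(a) = C1 + a^4 - 3*a


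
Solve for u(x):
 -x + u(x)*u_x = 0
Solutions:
 u(x) = -sqrt(C1 + x^2)
 u(x) = sqrt(C1 + x^2)


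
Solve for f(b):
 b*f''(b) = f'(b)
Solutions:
 f(b) = C1 + C2*b^2


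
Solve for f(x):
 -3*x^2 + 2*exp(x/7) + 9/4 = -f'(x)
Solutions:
 f(x) = C1 + x^3 - 9*x/4 - 14*exp(x/7)


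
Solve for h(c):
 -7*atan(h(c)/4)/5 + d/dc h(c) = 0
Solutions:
 Integral(1/atan(_y/4), (_y, h(c))) = C1 + 7*c/5


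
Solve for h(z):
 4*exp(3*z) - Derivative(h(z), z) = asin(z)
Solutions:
 h(z) = C1 - z*asin(z) - sqrt(1 - z^2) + 4*exp(3*z)/3


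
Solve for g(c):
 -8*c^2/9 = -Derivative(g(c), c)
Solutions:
 g(c) = C1 + 8*c^3/27


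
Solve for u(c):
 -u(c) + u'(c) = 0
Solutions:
 u(c) = C1*exp(c)


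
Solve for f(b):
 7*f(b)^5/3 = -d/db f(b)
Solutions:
 f(b) = -3^(1/4)*(1/(C1 + 28*b))^(1/4)
 f(b) = 3^(1/4)*(1/(C1 + 28*b))^(1/4)
 f(b) = -3^(1/4)*I*(1/(C1 + 28*b))^(1/4)
 f(b) = 3^(1/4)*I*(1/(C1 + 28*b))^(1/4)


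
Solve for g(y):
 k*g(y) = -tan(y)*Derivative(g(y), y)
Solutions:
 g(y) = C1*exp(-k*log(sin(y)))


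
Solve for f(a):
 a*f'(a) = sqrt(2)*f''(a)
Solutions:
 f(a) = C1 + C2*erfi(2^(1/4)*a/2)


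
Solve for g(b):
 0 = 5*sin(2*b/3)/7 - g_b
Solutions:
 g(b) = C1 - 15*cos(2*b/3)/14


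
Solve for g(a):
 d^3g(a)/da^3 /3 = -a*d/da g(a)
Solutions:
 g(a) = C1 + Integral(C2*airyai(-3^(1/3)*a) + C3*airybi(-3^(1/3)*a), a)


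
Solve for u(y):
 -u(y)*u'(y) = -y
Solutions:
 u(y) = -sqrt(C1 + y^2)
 u(y) = sqrt(C1 + y^2)


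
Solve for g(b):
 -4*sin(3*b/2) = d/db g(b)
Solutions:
 g(b) = C1 + 8*cos(3*b/2)/3


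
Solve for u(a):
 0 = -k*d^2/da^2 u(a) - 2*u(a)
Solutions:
 u(a) = C1*exp(-sqrt(2)*a*sqrt(-1/k)) + C2*exp(sqrt(2)*a*sqrt(-1/k))


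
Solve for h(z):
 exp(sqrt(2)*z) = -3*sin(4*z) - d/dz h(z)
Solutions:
 h(z) = C1 - sqrt(2)*exp(sqrt(2)*z)/2 + 3*cos(4*z)/4


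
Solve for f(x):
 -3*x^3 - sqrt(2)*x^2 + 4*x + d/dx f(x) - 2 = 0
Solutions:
 f(x) = C1 + 3*x^4/4 + sqrt(2)*x^3/3 - 2*x^2 + 2*x


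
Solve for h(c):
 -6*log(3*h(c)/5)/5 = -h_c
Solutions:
 -5*Integral(1/(log(_y) - log(5) + log(3)), (_y, h(c)))/6 = C1 - c


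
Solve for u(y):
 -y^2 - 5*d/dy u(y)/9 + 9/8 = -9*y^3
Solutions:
 u(y) = C1 + 81*y^4/20 - 3*y^3/5 + 81*y/40


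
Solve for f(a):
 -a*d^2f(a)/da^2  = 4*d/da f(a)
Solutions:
 f(a) = C1 + C2/a^3


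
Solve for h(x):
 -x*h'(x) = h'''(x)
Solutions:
 h(x) = C1 + Integral(C2*airyai(-x) + C3*airybi(-x), x)


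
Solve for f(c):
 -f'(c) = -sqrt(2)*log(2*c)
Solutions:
 f(c) = C1 + sqrt(2)*c*log(c) - sqrt(2)*c + sqrt(2)*c*log(2)


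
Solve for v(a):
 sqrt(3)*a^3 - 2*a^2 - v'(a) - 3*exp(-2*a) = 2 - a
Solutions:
 v(a) = C1 + sqrt(3)*a^4/4 - 2*a^3/3 + a^2/2 - 2*a + 3*exp(-2*a)/2


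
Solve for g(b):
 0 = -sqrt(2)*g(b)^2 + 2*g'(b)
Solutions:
 g(b) = -2/(C1 + sqrt(2)*b)


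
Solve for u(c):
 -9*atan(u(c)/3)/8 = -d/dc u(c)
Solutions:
 Integral(1/atan(_y/3), (_y, u(c))) = C1 + 9*c/8


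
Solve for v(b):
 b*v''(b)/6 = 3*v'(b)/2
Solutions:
 v(b) = C1 + C2*b^10


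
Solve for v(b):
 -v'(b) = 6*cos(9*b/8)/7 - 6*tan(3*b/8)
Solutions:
 v(b) = C1 - 16*log(cos(3*b/8)) - 16*sin(9*b/8)/21


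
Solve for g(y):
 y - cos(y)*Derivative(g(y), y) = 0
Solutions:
 g(y) = C1 + Integral(y/cos(y), y)


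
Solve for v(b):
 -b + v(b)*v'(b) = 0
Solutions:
 v(b) = -sqrt(C1 + b^2)
 v(b) = sqrt(C1 + b^2)


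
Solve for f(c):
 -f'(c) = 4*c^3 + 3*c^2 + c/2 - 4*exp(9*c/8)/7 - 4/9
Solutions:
 f(c) = C1 - c^4 - c^3 - c^2/4 + 4*c/9 + 32*exp(9*c/8)/63


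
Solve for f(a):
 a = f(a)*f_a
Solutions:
 f(a) = -sqrt(C1 + a^2)
 f(a) = sqrt(C1 + a^2)


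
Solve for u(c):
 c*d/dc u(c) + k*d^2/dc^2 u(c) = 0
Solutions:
 u(c) = C1 + C2*sqrt(k)*erf(sqrt(2)*c*sqrt(1/k)/2)


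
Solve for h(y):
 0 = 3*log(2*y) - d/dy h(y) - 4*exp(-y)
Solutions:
 h(y) = C1 + 3*y*log(y) + 3*y*(-1 + log(2)) + 4*exp(-y)


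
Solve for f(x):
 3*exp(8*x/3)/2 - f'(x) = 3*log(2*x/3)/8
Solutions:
 f(x) = C1 - 3*x*log(x)/8 + 3*x*(-log(2) + 1 + log(3))/8 + 9*exp(8*x/3)/16


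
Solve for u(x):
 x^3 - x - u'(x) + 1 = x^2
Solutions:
 u(x) = C1 + x^4/4 - x^3/3 - x^2/2 + x


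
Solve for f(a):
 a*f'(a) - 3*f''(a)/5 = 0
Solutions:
 f(a) = C1 + C2*erfi(sqrt(30)*a/6)


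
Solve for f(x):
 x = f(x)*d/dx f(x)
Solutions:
 f(x) = -sqrt(C1 + x^2)
 f(x) = sqrt(C1 + x^2)


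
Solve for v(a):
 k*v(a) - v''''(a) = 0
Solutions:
 v(a) = C1*exp(-a*k^(1/4)) + C2*exp(a*k^(1/4)) + C3*exp(-I*a*k^(1/4)) + C4*exp(I*a*k^(1/4))


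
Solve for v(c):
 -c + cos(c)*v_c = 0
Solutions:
 v(c) = C1 + Integral(c/cos(c), c)


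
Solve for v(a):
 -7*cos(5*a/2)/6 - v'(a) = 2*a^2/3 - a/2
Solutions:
 v(a) = C1 - 2*a^3/9 + a^2/4 - 7*sin(5*a/2)/15


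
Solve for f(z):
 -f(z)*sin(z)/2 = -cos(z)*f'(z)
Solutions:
 f(z) = C1/sqrt(cos(z))


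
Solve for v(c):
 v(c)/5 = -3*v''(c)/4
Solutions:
 v(c) = C1*sin(2*sqrt(15)*c/15) + C2*cos(2*sqrt(15)*c/15)


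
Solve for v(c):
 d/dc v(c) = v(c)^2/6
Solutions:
 v(c) = -6/(C1 + c)


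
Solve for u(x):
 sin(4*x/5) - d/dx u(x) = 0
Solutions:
 u(x) = C1 - 5*cos(4*x/5)/4


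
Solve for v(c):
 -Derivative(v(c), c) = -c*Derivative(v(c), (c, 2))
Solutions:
 v(c) = C1 + C2*c^2


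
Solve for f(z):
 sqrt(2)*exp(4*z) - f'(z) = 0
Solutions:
 f(z) = C1 + sqrt(2)*exp(4*z)/4


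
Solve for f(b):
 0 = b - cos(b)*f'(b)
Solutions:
 f(b) = C1 + Integral(b/cos(b), b)


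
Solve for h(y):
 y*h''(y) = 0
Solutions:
 h(y) = C1 + C2*y


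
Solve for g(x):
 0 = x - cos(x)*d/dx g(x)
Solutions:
 g(x) = C1 + Integral(x/cos(x), x)


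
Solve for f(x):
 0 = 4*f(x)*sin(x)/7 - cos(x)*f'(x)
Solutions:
 f(x) = C1/cos(x)^(4/7)


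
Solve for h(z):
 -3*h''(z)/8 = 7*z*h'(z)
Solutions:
 h(z) = C1 + C2*erf(2*sqrt(21)*z/3)


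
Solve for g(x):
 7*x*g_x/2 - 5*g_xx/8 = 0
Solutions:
 g(x) = C1 + C2*erfi(sqrt(70)*x/5)


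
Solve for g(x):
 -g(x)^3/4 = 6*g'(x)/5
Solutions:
 g(x) = -2*sqrt(3)*sqrt(-1/(C1 - 5*x))
 g(x) = 2*sqrt(3)*sqrt(-1/(C1 - 5*x))


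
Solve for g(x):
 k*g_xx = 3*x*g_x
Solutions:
 g(x) = C1 + C2*erf(sqrt(6)*x*sqrt(-1/k)/2)/sqrt(-1/k)


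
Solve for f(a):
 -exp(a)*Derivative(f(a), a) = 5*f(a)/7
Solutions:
 f(a) = C1*exp(5*exp(-a)/7)


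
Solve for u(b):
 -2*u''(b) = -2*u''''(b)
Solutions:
 u(b) = C1 + C2*b + C3*exp(-b) + C4*exp(b)


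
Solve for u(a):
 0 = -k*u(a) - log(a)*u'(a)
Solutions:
 u(a) = C1*exp(-k*li(a))


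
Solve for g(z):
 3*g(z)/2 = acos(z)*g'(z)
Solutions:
 g(z) = C1*exp(3*Integral(1/acos(z), z)/2)


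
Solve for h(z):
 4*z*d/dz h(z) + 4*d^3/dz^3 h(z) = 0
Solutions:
 h(z) = C1 + Integral(C2*airyai(-z) + C3*airybi(-z), z)


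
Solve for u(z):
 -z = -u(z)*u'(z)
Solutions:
 u(z) = -sqrt(C1 + z^2)
 u(z) = sqrt(C1 + z^2)


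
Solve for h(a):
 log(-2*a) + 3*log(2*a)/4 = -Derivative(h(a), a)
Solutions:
 h(a) = C1 - 7*a*log(a)/4 + a*(-7*log(2)/4 + 7/4 - I*pi)


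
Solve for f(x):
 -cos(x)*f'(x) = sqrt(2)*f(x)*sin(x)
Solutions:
 f(x) = C1*cos(x)^(sqrt(2))


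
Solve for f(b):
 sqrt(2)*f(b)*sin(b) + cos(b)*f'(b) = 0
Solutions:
 f(b) = C1*cos(b)^(sqrt(2))


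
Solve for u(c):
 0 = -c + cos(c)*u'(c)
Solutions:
 u(c) = C1 + Integral(c/cos(c), c)


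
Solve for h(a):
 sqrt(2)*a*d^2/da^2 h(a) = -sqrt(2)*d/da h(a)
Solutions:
 h(a) = C1 + C2*log(a)


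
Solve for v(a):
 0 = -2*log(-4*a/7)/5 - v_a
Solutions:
 v(a) = C1 - 2*a*log(-a)/5 + 2*a*(-2*log(2) + 1 + log(7))/5


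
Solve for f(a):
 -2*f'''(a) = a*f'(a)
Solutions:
 f(a) = C1 + Integral(C2*airyai(-2^(2/3)*a/2) + C3*airybi(-2^(2/3)*a/2), a)


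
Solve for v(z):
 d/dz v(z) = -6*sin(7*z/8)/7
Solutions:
 v(z) = C1 + 48*cos(7*z/8)/49


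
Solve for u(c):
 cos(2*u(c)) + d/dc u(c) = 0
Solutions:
 u(c) = -asin((C1 + exp(4*c))/(C1 - exp(4*c)))/2 + pi/2
 u(c) = asin((C1 + exp(4*c))/(C1 - exp(4*c)))/2


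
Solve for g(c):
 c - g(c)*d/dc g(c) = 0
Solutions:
 g(c) = -sqrt(C1 + c^2)
 g(c) = sqrt(C1 + c^2)


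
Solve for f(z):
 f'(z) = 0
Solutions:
 f(z) = C1


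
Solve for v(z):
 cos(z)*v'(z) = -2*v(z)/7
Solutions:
 v(z) = C1*(sin(z) - 1)^(1/7)/(sin(z) + 1)^(1/7)


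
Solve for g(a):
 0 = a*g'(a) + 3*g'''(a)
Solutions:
 g(a) = C1 + Integral(C2*airyai(-3^(2/3)*a/3) + C3*airybi(-3^(2/3)*a/3), a)


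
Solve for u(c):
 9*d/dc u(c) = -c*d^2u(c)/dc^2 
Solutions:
 u(c) = C1 + C2/c^8


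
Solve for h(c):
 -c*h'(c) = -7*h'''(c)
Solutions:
 h(c) = C1 + Integral(C2*airyai(7^(2/3)*c/7) + C3*airybi(7^(2/3)*c/7), c)


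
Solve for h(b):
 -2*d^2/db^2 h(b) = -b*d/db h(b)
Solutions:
 h(b) = C1 + C2*erfi(b/2)


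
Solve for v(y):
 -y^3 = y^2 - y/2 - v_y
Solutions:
 v(y) = C1 + y^4/4 + y^3/3 - y^2/4


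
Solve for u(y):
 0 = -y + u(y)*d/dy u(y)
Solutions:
 u(y) = -sqrt(C1 + y^2)
 u(y) = sqrt(C1 + y^2)


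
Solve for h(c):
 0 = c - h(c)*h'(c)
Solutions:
 h(c) = -sqrt(C1 + c^2)
 h(c) = sqrt(C1 + c^2)


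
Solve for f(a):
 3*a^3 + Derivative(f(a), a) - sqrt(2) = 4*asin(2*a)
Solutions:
 f(a) = C1 - 3*a^4/4 + 4*a*asin(2*a) + sqrt(2)*a + 2*sqrt(1 - 4*a^2)


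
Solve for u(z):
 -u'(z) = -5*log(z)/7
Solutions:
 u(z) = C1 + 5*z*log(z)/7 - 5*z/7


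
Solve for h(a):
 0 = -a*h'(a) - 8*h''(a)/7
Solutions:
 h(a) = C1 + C2*erf(sqrt(7)*a/4)


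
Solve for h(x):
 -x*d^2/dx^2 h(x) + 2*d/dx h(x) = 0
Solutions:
 h(x) = C1 + C2*x^3


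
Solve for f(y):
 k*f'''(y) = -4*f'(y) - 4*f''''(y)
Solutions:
 f(y) = C1 + C2*exp(-y*(k^2/(k^3 + sqrt(-k^6 + (k^3 + 864)^2) + 864)^(1/3) + k + (k^3 + sqrt(-k^6 + (k^3 + 864)^2) + 864)^(1/3))/12) + C3*exp(y*(-4*k^2/((-1 + sqrt(3)*I)*(k^3 + sqrt(-k^6 + (k^3 + 864)^2) + 864)^(1/3)) - 2*k + (k^3 + sqrt(-k^6 + (k^3 + 864)^2) + 864)^(1/3) - sqrt(3)*I*(k^3 + sqrt(-k^6 + (k^3 + 864)^2) + 864)^(1/3))/24) + C4*exp(y*(4*k^2/((1 + sqrt(3)*I)*(k^3 + sqrt(-k^6 + (k^3 + 864)^2) + 864)^(1/3)) - 2*k + (k^3 + sqrt(-k^6 + (k^3 + 864)^2) + 864)^(1/3) + sqrt(3)*I*(k^3 + sqrt(-k^6 + (k^3 + 864)^2) + 864)^(1/3))/24)


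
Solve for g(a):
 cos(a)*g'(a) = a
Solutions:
 g(a) = C1 + Integral(a/cos(a), a)


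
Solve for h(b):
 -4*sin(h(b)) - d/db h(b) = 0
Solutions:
 h(b) = -acos((-C1 - exp(8*b))/(C1 - exp(8*b))) + 2*pi
 h(b) = acos((-C1 - exp(8*b))/(C1 - exp(8*b)))


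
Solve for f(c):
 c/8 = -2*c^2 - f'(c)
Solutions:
 f(c) = C1 - 2*c^3/3 - c^2/16


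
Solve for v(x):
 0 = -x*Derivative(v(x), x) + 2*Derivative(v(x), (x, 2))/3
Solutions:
 v(x) = C1 + C2*erfi(sqrt(3)*x/2)


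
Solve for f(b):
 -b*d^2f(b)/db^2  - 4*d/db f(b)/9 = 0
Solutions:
 f(b) = C1 + C2*b^(5/9)


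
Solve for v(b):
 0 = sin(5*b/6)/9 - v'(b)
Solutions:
 v(b) = C1 - 2*cos(5*b/6)/15


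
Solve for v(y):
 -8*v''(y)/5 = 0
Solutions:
 v(y) = C1 + C2*y


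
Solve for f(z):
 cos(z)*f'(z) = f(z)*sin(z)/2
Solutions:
 f(z) = C1/sqrt(cos(z))


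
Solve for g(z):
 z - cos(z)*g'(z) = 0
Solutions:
 g(z) = C1 + Integral(z/cos(z), z)


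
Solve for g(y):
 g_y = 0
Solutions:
 g(y) = C1


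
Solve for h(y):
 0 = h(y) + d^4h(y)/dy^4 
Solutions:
 h(y) = (C1*sin(sqrt(2)*y/2) + C2*cos(sqrt(2)*y/2))*exp(-sqrt(2)*y/2) + (C3*sin(sqrt(2)*y/2) + C4*cos(sqrt(2)*y/2))*exp(sqrt(2)*y/2)


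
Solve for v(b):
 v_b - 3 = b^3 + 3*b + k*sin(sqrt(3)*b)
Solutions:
 v(b) = C1 + b^4/4 + 3*b^2/2 + 3*b - sqrt(3)*k*cos(sqrt(3)*b)/3


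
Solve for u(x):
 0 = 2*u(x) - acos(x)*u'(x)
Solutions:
 u(x) = C1*exp(2*Integral(1/acos(x), x))


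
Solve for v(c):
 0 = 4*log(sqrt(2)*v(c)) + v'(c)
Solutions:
 Integral(1/(2*log(_y) + log(2)), (_y, v(c)))/2 = C1 - c


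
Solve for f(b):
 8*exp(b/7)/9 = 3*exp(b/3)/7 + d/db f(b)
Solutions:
 f(b) = C1 + 56*exp(b/7)/9 - 9*exp(b/3)/7


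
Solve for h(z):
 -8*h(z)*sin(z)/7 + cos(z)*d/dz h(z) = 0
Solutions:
 h(z) = C1/cos(z)^(8/7)


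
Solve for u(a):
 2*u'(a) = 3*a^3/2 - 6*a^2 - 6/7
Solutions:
 u(a) = C1 + 3*a^4/16 - a^3 - 3*a/7


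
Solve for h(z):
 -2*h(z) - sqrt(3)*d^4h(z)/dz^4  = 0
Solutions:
 h(z) = (C1*sin(2^(3/4)*3^(7/8)*z/6) + C2*cos(2^(3/4)*3^(7/8)*z/6))*exp(-2^(3/4)*3^(7/8)*z/6) + (C3*sin(2^(3/4)*3^(7/8)*z/6) + C4*cos(2^(3/4)*3^(7/8)*z/6))*exp(2^(3/4)*3^(7/8)*z/6)


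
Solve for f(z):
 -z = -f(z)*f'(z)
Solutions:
 f(z) = -sqrt(C1 + z^2)
 f(z) = sqrt(C1 + z^2)


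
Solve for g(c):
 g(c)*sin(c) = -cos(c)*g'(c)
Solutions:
 g(c) = C1*cos(c)


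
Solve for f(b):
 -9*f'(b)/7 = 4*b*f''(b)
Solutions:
 f(b) = C1 + C2*b^(19/28)


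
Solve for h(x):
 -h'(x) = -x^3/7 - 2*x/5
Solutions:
 h(x) = C1 + x^4/28 + x^2/5


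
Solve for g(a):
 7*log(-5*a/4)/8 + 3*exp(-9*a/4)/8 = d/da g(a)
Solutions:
 g(a) = C1 + 7*a*log(-a)/8 + 7*a*(-2*log(2) - 1 + log(5))/8 - exp(-9*a/4)/6


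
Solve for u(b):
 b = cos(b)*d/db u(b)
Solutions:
 u(b) = C1 + Integral(b/cos(b), b)


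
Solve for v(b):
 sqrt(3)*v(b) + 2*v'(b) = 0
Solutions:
 v(b) = C1*exp(-sqrt(3)*b/2)


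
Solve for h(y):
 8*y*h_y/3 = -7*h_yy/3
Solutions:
 h(y) = C1 + C2*erf(2*sqrt(7)*y/7)


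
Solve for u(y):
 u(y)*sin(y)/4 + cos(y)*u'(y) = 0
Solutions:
 u(y) = C1*cos(y)^(1/4)


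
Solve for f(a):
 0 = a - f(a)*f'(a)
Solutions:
 f(a) = -sqrt(C1 + a^2)
 f(a) = sqrt(C1 + a^2)


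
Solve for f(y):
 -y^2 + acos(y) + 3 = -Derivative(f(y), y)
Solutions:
 f(y) = C1 + y^3/3 - y*acos(y) - 3*y + sqrt(1 - y^2)


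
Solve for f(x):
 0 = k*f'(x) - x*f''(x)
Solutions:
 f(x) = C1 + x^(re(k) + 1)*(C2*sin(log(x)*Abs(im(k))) + C3*cos(log(x)*im(k)))


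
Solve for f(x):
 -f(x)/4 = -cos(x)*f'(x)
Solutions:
 f(x) = C1*(sin(x) + 1)^(1/8)/(sin(x) - 1)^(1/8)


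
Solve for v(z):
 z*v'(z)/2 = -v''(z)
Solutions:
 v(z) = C1 + C2*erf(z/2)


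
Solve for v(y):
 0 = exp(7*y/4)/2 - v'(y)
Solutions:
 v(y) = C1 + 2*exp(7*y/4)/7


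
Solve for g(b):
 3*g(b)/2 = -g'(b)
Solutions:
 g(b) = C1*exp(-3*b/2)


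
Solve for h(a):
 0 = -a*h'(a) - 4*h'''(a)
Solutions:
 h(a) = C1 + Integral(C2*airyai(-2^(1/3)*a/2) + C3*airybi(-2^(1/3)*a/2), a)


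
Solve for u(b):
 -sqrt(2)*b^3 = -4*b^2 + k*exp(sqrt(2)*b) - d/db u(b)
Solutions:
 u(b) = C1 + sqrt(2)*b^4/4 - 4*b^3/3 + sqrt(2)*k*exp(sqrt(2)*b)/2


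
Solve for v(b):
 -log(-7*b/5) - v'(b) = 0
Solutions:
 v(b) = C1 - b*log(-b) + b*(-log(7) + 1 + log(5))


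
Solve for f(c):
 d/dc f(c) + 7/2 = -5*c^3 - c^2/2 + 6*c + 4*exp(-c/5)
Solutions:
 f(c) = C1 - 5*c^4/4 - c^3/6 + 3*c^2 - 7*c/2 - 20*exp(-c/5)


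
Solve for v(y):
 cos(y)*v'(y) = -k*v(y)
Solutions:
 v(y) = C1*exp(k*(log(sin(y) - 1) - log(sin(y) + 1))/2)


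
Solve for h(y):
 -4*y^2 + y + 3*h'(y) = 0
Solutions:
 h(y) = C1 + 4*y^3/9 - y^2/6


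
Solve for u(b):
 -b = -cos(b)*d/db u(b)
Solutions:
 u(b) = C1 + Integral(b/cos(b), b)


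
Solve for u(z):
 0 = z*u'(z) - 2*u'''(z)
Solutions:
 u(z) = C1 + Integral(C2*airyai(2^(2/3)*z/2) + C3*airybi(2^(2/3)*z/2), z)


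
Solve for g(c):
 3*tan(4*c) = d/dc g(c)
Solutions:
 g(c) = C1 - 3*log(cos(4*c))/4


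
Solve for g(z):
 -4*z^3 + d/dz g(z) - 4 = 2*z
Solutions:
 g(z) = C1 + z^4 + z^2 + 4*z


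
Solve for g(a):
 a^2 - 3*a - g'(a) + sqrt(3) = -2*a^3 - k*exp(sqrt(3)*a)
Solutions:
 g(a) = C1 + a^4/2 + a^3/3 - 3*a^2/2 + sqrt(3)*a + sqrt(3)*k*exp(sqrt(3)*a)/3


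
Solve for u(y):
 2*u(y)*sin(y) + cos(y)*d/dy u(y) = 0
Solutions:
 u(y) = C1*cos(y)^2


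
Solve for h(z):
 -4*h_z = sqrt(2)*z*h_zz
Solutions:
 h(z) = C1 + C2*z^(1 - 2*sqrt(2))


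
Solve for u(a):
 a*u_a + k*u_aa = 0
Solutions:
 u(a) = C1 + C2*sqrt(k)*erf(sqrt(2)*a*sqrt(1/k)/2)


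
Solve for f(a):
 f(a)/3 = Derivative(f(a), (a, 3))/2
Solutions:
 f(a) = C3*exp(2^(1/3)*3^(2/3)*a/3) + (C1*sin(2^(1/3)*3^(1/6)*a/2) + C2*cos(2^(1/3)*3^(1/6)*a/2))*exp(-2^(1/3)*3^(2/3)*a/6)


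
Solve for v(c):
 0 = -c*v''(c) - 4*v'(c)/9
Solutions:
 v(c) = C1 + C2*c^(5/9)


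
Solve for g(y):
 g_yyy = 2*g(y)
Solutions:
 g(y) = C3*exp(2^(1/3)*y) + (C1*sin(2^(1/3)*sqrt(3)*y/2) + C2*cos(2^(1/3)*sqrt(3)*y/2))*exp(-2^(1/3)*y/2)


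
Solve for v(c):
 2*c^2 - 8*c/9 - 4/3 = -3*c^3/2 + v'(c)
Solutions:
 v(c) = C1 + 3*c^4/8 + 2*c^3/3 - 4*c^2/9 - 4*c/3


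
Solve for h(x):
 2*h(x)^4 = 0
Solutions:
 h(x) = 0


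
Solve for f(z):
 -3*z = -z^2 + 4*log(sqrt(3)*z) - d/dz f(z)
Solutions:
 f(z) = C1 - z^3/3 + 3*z^2/2 + 4*z*log(z) - 4*z + z*log(9)


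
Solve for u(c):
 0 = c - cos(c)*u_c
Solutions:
 u(c) = C1 + Integral(c/cos(c), c)


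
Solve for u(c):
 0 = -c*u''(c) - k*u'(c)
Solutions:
 u(c) = C1 + c^(1 - re(k))*(C2*sin(log(c)*Abs(im(k))) + C3*cos(log(c)*im(k)))


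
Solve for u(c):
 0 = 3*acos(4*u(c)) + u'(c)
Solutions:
 Integral(1/acos(4*_y), (_y, u(c))) = C1 - 3*c


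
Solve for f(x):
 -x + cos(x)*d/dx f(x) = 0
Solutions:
 f(x) = C1 + Integral(x/cos(x), x)


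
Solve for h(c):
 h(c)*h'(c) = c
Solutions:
 h(c) = -sqrt(C1 + c^2)
 h(c) = sqrt(C1 + c^2)


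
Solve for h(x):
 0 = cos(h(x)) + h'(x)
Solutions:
 h(x) = pi - asin((C1 + exp(2*x))/(C1 - exp(2*x)))
 h(x) = asin((C1 + exp(2*x))/(C1 - exp(2*x)))
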